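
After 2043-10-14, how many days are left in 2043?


Day of year: 287 of 365
Remaining = 365 - 287

78 days


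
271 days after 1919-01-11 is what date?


Start: 1919-01-11, add 271 days
January 1919 has 31 days: 31 - 11 = 20 days to January 31 -> 251 left
February 1919 has 28 days -> 223 left
March 1919 has 31 days -> 192 left
April 1919 has 30 days -> 162 left
May 1919 has 31 days -> 131 left
June 1919 has 30 days -> 101 left
July 1919 has 31 days -> 70 left
August 1919 has 31 days -> 39 left
September 1919 has 30 days -> 9 left
October 1919: 9 <= 31 -> lands on October 9

Result: 1919-10-09


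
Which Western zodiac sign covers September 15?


Date: September 15
Conventional tropical zodiac dates: Virgo from August 23 onward; Libra starts September 23
September 15 falls within the Virgo range

Virgo


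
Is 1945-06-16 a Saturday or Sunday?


Anchor: Jan 1, 1945. With p = 1945 - 1 = 1944: (p + p//4 - p//100 + p//400) mod 7 = (1944 + 486 - 19 + 4) mod 7 = 2415 mod 7 = 0 -> Monday (Mon=0 ... Sun=6)
Day of year: 167; offset = 166
Weekday index = (0 + 166) mod 7 = 5 -> Saturday
Weekend days: Saturday, Sunday

Yes


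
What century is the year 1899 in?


Century = (year - 1) // 100 + 1
= (1899 - 1) // 100 + 1
= 1898 // 100 + 1
= 18 + 1

19th century


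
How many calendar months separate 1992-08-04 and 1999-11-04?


From August 1992 to November 1999
7 years * 12 = 84 months, plus 3 months = 87

87 months


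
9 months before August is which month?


August is month 8
8 - 9 = -1; wrap: -1 + 12 = 11

November


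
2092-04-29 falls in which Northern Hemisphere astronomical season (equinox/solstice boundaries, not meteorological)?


Date: April 29
Astronomical Spring (approx.; exact equinox/solstice day varies by year): March 20 to June 20
April 29 falls within the Spring window

Spring


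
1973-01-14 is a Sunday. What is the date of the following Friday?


Current: Sunday
Target: Friday
Days ahead: 5

Next Friday: 1973-01-19


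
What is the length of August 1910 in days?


August 1910

31 days


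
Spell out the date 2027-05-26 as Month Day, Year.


ISO 2027-05-26 parses as year=2027, month=05, day=26
Month 5 -> May

May 26, 2027


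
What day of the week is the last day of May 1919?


May 1919 has 31 days
Anchor: Jan 1, 1919. With p = 1919 - 1 = 1918: (p + p//4 - p//100 + p//400) mod 7 = (1918 + 479 - 19 + 4) mod 7 = 2382 mod 7 = 2 -> Wednesday (Mon=0 ... Sun=6)
Days before May (Jan-Apr): 120; May 1 index = (2 + 120) mod 7 = 3 -> Thursday
Last day offset: 31 - 1 = 30 days
Weekday index = (3 + 30) mod 7 = 5

Saturday, May 31


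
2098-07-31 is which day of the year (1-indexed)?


Date: July 31, 2098
Days in months 1 through 6: 181
Plus 31 days in July

Day of year: 212


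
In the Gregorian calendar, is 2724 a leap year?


Gregorian leap year rule: divisible by 4, but not by 100, unless also by 400.
2724 is divisible by 4 but not 100 -> leap year

Yes


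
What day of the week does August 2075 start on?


Target: August 1, 2075
Anchor: Jan 1, 2075. With p = 2075 - 1 = 2074: (p + p//4 - p//100 + p//400) mod 7 = (2074 + 518 - 20 + 5) mod 7 = 2577 mod 7 = 1 -> Tuesday (Mon=0 ... Sun=6)
Days before August (Jan-Jul): 212 days
Weekday index = (1 + 212) mod 7 = 3

Thursday


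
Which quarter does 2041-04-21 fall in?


Month: April (month 4)
Q1: Jan-Mar, Q2: Apr-Jun, Q3: Jul-Sep, Q4: Oct-Dec

Q2


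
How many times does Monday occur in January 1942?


January 1942 has 31 days
Anchor: Jan 1, 1942. With p = 1942 - 1 = 1941: (p + p//4 - p//100 + p//400) mod 7 = (1941 + 485 - 19 + 4) mod 7 = 2411 mod 7 = 3 -> Thursday (Mon=0 ... Sun=6)
January 1 is the anchor itself -> Thursday
First Monday is January 5
Mondays: 5, 12, 19, 26

4 Mondays


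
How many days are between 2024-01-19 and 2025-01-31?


From 2024-01-19 to 2025-01-31
2024-01-19: day of year = 19
2025-01-31: day of year = 31
Rest of 2024: 366 - 19 = 347
Total = 347 + 31 = 378

378 days


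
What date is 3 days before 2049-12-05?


Start: 2049-12-05, subtract 3 days
5 - 3 = 2 stays within December 2049

Result: 2049-12-02


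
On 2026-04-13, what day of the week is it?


Date: April 13, 2026
Anchor: Jan 1, 2026. With p = 2026 - 1 = 2025: (p + p//4 - p//100 + p//400) mod 7 = (2025 + 506 - 20 + 5) mod 7 = 2516 mod 7 = 3 -> Thursday (Mon=0 ... Sun=6)
Days before April (Jan-Mar): 90; offset = 90 + 13 - 1 = 102
Weekday index = (3 + 102) mod 7 = 0

Day of the week: Monday


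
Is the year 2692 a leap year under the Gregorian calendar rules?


Gregorian leap year rule: divisible by 4, but not by 100, unless also by 400.
2692 is divisible by 4 but not 100 -> leap year

Yes


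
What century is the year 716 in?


Century = (year - 1) // 100 + 1
= (716 - 1) // 100 + 1
= 715 // 100 + 1
= 7 + 1

8th century


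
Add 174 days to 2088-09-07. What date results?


Start: 2088-09-07, add 174 days
September 2088 has 30 days: 30 - 7 = 23 days to September 30 -> 151 left
October 2088 has 31 days -> 120 left
November 2088 has 30 days -> 90 left
December 2088 has 31 days -> 59 left
January 2089 has 31 days -> 28 left
February 2089: 28 <= 28 -> lands on February 28

Result: 2089-02-28


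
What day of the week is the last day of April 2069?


April 2069 has 30 days
Anchor: Jan 1, 2069. With p = 2069 - 1 = 2068: (p + p//4 - p//100 + p//400) mod 7 = (2068 + 517 - 20 + 5) mod 7 = 2570 mod 7 = 1 -> Tuesday (Mon=0 ... Sun=6)
Days before April (Jan-Mar): 90; April 1 index = (1 + 90) mod 7 = 0 -> Monday
Last day offset: 30 - 1 = 29 days
Weekday index = (0 + 29) mod 7 = 1

Tuesday, April 30


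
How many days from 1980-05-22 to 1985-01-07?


From 1980-05-22 to 1985-01-07
1980-05-22: days before May = 31 + 29 + 31 + 30 = 121 (1980 is a leap year); day of year = 121 + 22 = 143
1985-01-07: day of year = 7
Rest of 1980: 366 - 143 = 223
Full years 1981 (365), 1982 (365), 1983 (365), 1984 (366): 1461
Total = 223 + 1461 + 7 = 1691

1691 days


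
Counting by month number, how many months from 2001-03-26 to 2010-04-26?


From March 2001 to April 2010
9 years * 12 = 108 months, plus 1 month = 109

109 months


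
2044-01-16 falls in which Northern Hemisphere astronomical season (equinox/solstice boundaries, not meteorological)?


Date: January 16
Astronomical Winter (approx.; exact equinox/solstice day varies by year): December 21 to March 19
January 16 falls within the Winter window

Winter


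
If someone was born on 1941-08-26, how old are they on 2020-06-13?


Birth: 1941-08-26
Reference: 2020-06-13
Year difference: 2020 - 1941 = 79
Birthday not yet reached in 2020, subtract 1

78 years old


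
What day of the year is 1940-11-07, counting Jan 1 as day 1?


Date: November 7, 1940
Days in months 1 through 10: 305
Plus 7 days in November

Day of year: 312


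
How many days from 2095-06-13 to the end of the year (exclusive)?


Day of year: 164 of 365
Remaining = 365 - 164

201 days


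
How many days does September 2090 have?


September 2090

30 days


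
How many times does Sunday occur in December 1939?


December 1939 has 31 days
Anchor: Jan 1, 1939. With p = 1939 - 1 = 1938: (p + p//4 - p//100 + p//400) mod 7 = (1938 + 484 - 19 + 4) mod 7 = 2407 mod 7 = 6 -> Sunday (Mon=0 ... Sun=6)
Days before December (Jan-Nov): 334; December 1 index = (6 + 334) mod 7 = 4 -> Friday
First Sunday is December 3
Sundays: 3, 10, 17, 24, 31

5 Sundays


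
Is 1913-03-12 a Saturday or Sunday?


Anchor: Jan 1, 1913. With p = 1913 - 1 = 1912: (p + p//4 - p//100 + p//400) mod 7 = (1912 + 478 - 19 + 4) mod 7 = 2375 mod 7 = 2 -> Wednesday (Mon=0 ... Sun=6)
Day of year: 71; offset = 70
Weekday index = (2 + 70) mod 7 = 2 -> Wednesday
Weekend days: Saturday, Sunday

No


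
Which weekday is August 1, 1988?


Target: August 1, 1988
Anchor: Jan 1, 1988. With p = 1988 - 1 = 1987: (p + p//4 - p//100 + p//400) mod 7 = (1987 + 496 - 19 + 4) mod 7 = 2468 mod 7 = 4 -> Friday (Mon=0 ... Sun=6)
Days before August (Jan-Jul): 213 days
Weekday index = (4 + 213) mod 7 = 0

Monday


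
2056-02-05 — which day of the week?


Date: February 5, 2056
Anchor: Jan 1, 2056. With p = 2056 - 1 = 2055: (p + p//4 - p//100 + p//400) mod 7 = (2055 + 513 - 20 + 5) mod 7 = 2553 mod 7 = 5 -> Saturday (Mon=0 ... Sun=6)
Days before February (Jan): 31; offset = 31 + 5 - 1 = 35
Weekday index = (5 + 35) mod 7 = 5

Day of the week: Saturday


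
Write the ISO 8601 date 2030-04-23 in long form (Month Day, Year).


ISO 2030-04-23 parses as year=2030, month=04, day=23
Month 4 -> April

April 23, 2030


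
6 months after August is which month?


August is month 8
8 + 6 = 14; wrap: 14 - 12 = 2

February


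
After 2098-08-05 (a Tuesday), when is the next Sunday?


Current: Tuesday
Target: Sunday
Days ahead: 5

Next Sunday: 2098-08-10


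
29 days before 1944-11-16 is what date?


Start: 1944-11-16, subtract 29 days
Back 16 days from November 16 reaches October 31, 1944 -> 13 left
October 1944: 31 - 13 = 18 -> lands on October 18

Result: 1944-10-18


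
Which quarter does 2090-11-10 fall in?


Month: November (month 11)
Q1: Jan-Mar, Q2: Apr-Jun, Q3: Jul-Sep, Q4: Oct-Dec

Q4


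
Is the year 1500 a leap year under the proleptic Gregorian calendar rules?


Gregorian leap year rule: divisible by 4, but not by 100, unless also by 400.
1500 is divisible by 100 but not 400 -> not a leap year

No


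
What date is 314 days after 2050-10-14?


Start: 2050-10-14, add 314 days
October 2050 has 31 days: 31 - 14 = 17 days to October 31 -> 297 left
November 2050 has 30 days -> 267 left
December 2050 has 31 days -> 236 left
January 2051 has 31 days -> 205 left
February 2051 has 28 days -> 177 left
March 2051 has 31 days -> 146 left
April 2051 has 30 days -> 116 left
May 2051 has 31 days -> 85 left
June 2051 has 30 days -> 55 left
July 2051 has 31 days -> 24 left
August 2051: 24 <= 31 -> lands on August 24

Result: 2051-08-24


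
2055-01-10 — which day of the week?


Date: January 10, 2055
Anchor: Jan 1, 2055. With p = 2055 - 1 = 2054: (p + p//4 - p//100 + p//400) mod 7 = (2054 + 513 - 20 + 5) mod 7 = 2552 mod 7 = 4 -> Friday (Mon=0 ... Sun=6)
Days into year = 10 - 1 = 9
Weekday index = (4 + 9) mod 7 = 6

Day of the week: Sunday


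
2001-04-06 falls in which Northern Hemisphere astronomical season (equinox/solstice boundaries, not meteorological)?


Date: April 6
Astronomical Spring (approx.; exact equinox/solstice day varies by year): March 20 to June 20
April 6 falls within the Spring window

Spring


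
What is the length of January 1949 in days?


January 1949

31 days


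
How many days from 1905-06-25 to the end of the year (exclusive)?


Day of year: 176 of 365
Remaining = 365 - 176

189 days


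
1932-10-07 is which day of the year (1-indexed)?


Date: October 7, 1932
Days in months 1 through 9: 274
Plus 7 days in October

Day of year: 281


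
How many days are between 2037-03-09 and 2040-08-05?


From 2037-03-09 to 2040-08-05
2037-03-09: days before March = 31 + 28 = 59 (2037 is not a leap year); day of year = 59 + 9 = 68
2040-08-05: days before August = 31 + 29 + 31 + 30 + 31 + 30 + 31 = 213 (2040 is a leap year); day of year = 213 + 5 = 218
Rest of 2037: 365 - 68 = 297
Full years 2038 (365), 2039 (365): 730
Total = 297 + 730 + 218 = 1245

1245 days


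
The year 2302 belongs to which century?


Century = (year - 1) // 100 + 1
= (2302 - 1) // 100 + 1
= 2301 // 100 + 1
= 23 + 1

24th century


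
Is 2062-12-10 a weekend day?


Anchor: Jan 1, 2062. With p = 2062 - 1 = 2061: (p + p//4 - p//100 + p//400) mod 7 = (2061 + 515 - 20 + 5) mod 7 = 2561 mod 7 = 6 -> Sunday (Mon=0 ... Sun=6)
Day of year: 344; offset = 343
Weekday index = (6 + 343) mod 7 = 6 -> Sunday
Weekend days: Saturday, Sunday

Yes


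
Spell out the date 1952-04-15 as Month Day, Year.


ISO 1952-04-15 parses as year=1952, month=04, day=15
Month 4 -> April

April 15, 1952


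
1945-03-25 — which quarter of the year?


Month: March (month 3)
Q1: Jan-Mar, Q2: Apr-Jun, Q3: Jul-Sep, Q4: Oct-Dec

Q1


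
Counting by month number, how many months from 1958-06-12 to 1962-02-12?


From June 1958 to February 1962
4 years * 12 = 48 months, minus 4 months = 44

44 months


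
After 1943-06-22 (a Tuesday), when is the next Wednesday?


Current: Tuesday
Target: Wednesday
Days ahead: 1

Next Wednesday: 1943-06-23


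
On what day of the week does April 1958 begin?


Target: April 1, 1958
Anchor: Jan 1, 1958. With p = 1958 - 1 = 1957: (p + p//4 - p//100 + p//400) mod 7 = (1957 + 489 - 19 + 4) mod 7 = 2431 mod 7 = 2 -> Wednesday (Mon=0 ... Sun=6)
Days before April (Jan-Mar): 90 days
Weekday index = (2 + 90) mod 7 = 1

Tuesday


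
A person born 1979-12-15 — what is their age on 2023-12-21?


Birth: 1979-12-15
Reference: 2023-12-21
Year difference: 2023 - 1979 = 44

44 years old


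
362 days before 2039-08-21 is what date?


Start: 2039-08-21, subtract 362 days
Back 21 days from August 21 reaches July 31, 2039 -> 341 left
July 2039 has 31 days -> back to June 30, 2039 -> 310 left
June 2039 has 30 days -> back to May 31, 2039 -> 280 left
May 2039 has 31 days -> back to April 30, 2039 -> 249 left
April 2039 has 30 days -> back to March 31, 2039 -> 219 left
March 2039 has 31 days -> back to February 28, 2039 -> 188 left
February 2039 has 28 days -> back to January 31, 2039 -> 160 left
January 2039 has 31 days -> back to December 31, 2038 -> 129 left
December 2038 has 31 days -> back to November 30, 2038 -> 98 left
November 2038 has 30 days -> back to October 31, 2038 -> 68 left
October 2038 has 31 days -> back to September 30, 2038 -> 37 left
September 2038 has 30 days -> back to August 31, 2038 -> 7 left
August 2038: 31 - 7 = 24 -> lands on August 24

Result: 2038-08-24


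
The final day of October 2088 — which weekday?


October 2088 has 31 days
Anchor: Jan 1, 2088. With p = 2088 - 1 = 2087: (p + p//4 - p//100 + p//400) mod 7 = (2087 + 521 - 20 + 5) mod 7 = 2593 mod 7 = 3 -> Thursday (Mon=0 ... Sun=6)
Days before October (Jan-Sep): 274; October 1 index = (3 + 274) mod 7 = 4 -> Friday
Last day offset: 31 - 1 = 30 days
Weekday index = (4 + 30) mod 7 = 6

Sunday, October 31


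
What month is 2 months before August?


August is month 8
8 - 2 = 6

June


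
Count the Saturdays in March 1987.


March 1987 has 31 days
Anchor: Jan 1, 1987. With p = 1987 - 1 = 1986: (p + p//4 - p//100 + p//400) mod 7 = (1986 + 496 - 19 + 4) mod 7 = 2467 mod 7 = 3 -> Thursday (Mon=0 ... Sun=6)
Days before March (Jan-Feb): 59; March 1 index = (3 + 59) mod 7 = 6 -> Sunday
First Saturday is March 7
Saturdays: 7, 14, 21, 28

4 Saturdays


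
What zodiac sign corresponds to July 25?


Date: July 25
Conventional tropical zodiac dates: Leo from July 23 onward; Virgo starts August 23
July 25 falls within the Leo range

Leo


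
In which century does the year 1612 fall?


Century = (year - 1) // 100 + 1
= (1612 - 1) // 100 + 1
= 1611 // 100 + 1
= 16 + 1

17th century


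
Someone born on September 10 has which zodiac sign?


Date: September 10
Conventional tropical zodiac dates: Virgo from August 23 onward; Libra starts September 23
September 10 falls within the Virgo range

Virgo


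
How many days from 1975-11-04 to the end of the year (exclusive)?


Day of year: 308 of 365
Remaining = 365 - 308

57 days


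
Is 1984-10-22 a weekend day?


Anchor: Jan 1, 1984. With p = 1984 - 1 = 1983: (p + p//4 - p//100 + p//400) mod 7 = (1983 + 495 - 19 + 4) mod 7 = 2463 mod 7 = 6 -> Sunday (Mon=0 ... Sun=6)
Day of year: 296; offset = 295
Weekday index = (6 + 295) mod 7 = 0 -> Monday
Weekend days: Saturday, Sunday

No


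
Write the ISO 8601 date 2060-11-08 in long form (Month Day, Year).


ISO 2060-11-08 parses as year=2060, month=11, day=08
Month 11 -> November

November 8, 2060


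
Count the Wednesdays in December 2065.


December 2065 has 31 days
Anchor: Jan 1, 2065. With p = 2065 - 1 = 2064: (p + p//4 - p//100 + p//400) mod 7 = (2064 + 516 - 20 + 5) mod 7 = 2565 mod 7 = 3 -> Thursday (Mon=0 ... Sun=6)
Days before December (Jan-Nov): 334; December 1 index = (3 + 334) mod 7 = 1 -> Tuesday
First Wednesday is December 2
Wednesdays: 2, 9, 16, 23, 30

5 Wednesdays


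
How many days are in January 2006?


January 2006

31 days


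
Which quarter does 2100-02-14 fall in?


Month: February (month 2)
Q1: Jan-Mar, Q2: Apr-Jun, Q3: Jul-Sep, Q4: Oct-Dec

Q1


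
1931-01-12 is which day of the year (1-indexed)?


Date: January 12, 1931
No months before January
Plus 12 days in January

Day of year: 12


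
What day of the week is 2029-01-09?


Date: January 9, 2029
Anchor: Jan 1, 2029. With p = 2029 - 1 = 2028: (p + p//4 - p//100 + p//400) mod 7 = (2028 + 507 - 20 + 5) mod 7 = 2520 mod 7 = 0 -> Monday (Mon=0 ... Sun=6)
Days into year = 9 - 1 = 8
Weekday index = (0 + 8) mod 7 = 1

Day of the week: Tuesday


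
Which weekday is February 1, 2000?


Target: February 1, 2000
Anchor: Jan 1, 2000. With p = 2000 - 1 = 1999: (p + p//4 - p//100 + p//400) mod 7 = (1999 + 499 - 19 + 4) mod 7 = 2483 mod 7 = 5 -> Saturday (Mon=0 ... Sun=6)
Days before February (Jan): 31 days
Weekday index = (5 + 31) mod 7 = 1

Tuesday


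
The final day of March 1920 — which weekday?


March 1920 has 31 days
Anchor: Jan 1, 1920. With p = 1920 - 1 = 1919: (p + p//4 - p//100 + p//400) mod 7 = (1919 + 479 - 19 + 4) mod 7 = 2383 mod 7 = 3 -> Thursday (Mon=0 ... Sun=6)
Days before March (Jan-Feb): 60; March 1 index = (3 + 60) mod 7 = 0 -> Monday
Last day offset: 31 - 1 = 30 days
Weekday index = (0 + 30) mod 7 = 2

Wednesday, March 31


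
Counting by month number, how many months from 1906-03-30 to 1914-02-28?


From March 1906 to February 1914
8 years * 12 = 96 months, minus 1 month = 95

95 months


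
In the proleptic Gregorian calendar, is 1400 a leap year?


Gregorian leap year rule: divisible by 4, but not by 100, unless also by 400.
1400 is divisible by 100 but not 400 -> not a leap year

No


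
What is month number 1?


Month 1 of 12

January


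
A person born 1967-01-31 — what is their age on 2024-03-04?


Birth: 1967-01-31
Reference: 2024-03-04
Year difference: 2024 - 1967 = 57

57 years old


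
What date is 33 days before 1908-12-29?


Start: 1908-12-29, subtract 33 days
Back 29 days from December 29 reaches November 30, 1908 -> 4 left
November 1908: 30 - 4 = 26 -> lands on November 26

Result: 1908-11-26


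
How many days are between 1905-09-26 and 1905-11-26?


From 1905-09-26 to 1905-11-26
1905-09-26: days before September = 31 + 28 + 31 + 30 + 31 + 30 + 31 + 31 = 243 (1905 is not a leap year); day of year = 243 + 26 = 269
1905-11-26: days before November = 31 + 28 + 31 + 30 + 31 + 30 + 31 + 31 + 30 + 31 = 304 (1905 is not a leap year); day of year = 304 + 26 = 330
Same year: 330 - 269 = 61

61 days


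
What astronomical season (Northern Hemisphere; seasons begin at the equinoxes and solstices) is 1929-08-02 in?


Date: August 2
Astronomical Summer (approx.; exact equinox/solstice day varies by year): June 21 to September 21
August 2 falls within the Summer window

Summer


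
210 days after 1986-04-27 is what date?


Start: 1986-04-27, add 210 days
April 1986 has 30 days: 30 - 27 = 3 days to April 30 -> 207 left
May 1986 has 31 days -> 176 left
June 1986 has 30 days -> 146 left
July 1986 has 31 days -> 115 left
August 1986 has 31 days -> 84 left
September 1986 has 30 days -> 54 left
October 1986 has 31 days -> 23 left
November 1986: 23 <= 30 -> lands on November 23

Result: 1986-11-23


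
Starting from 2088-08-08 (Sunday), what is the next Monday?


Current: Sunday
Target: Monday
Days ahead: 1

Next Monday: 2088-08-09


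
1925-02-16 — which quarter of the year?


Month: February (month 2)
Q1: Jan-Mar, Q2: Apr-Jun, Q3: Jul-Sep, Q4: Oct-Dec

Q1


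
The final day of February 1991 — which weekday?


February 1991 has 28 days
Anchor: Jan 1, 1991. With p = 1991 - 1 = 1990: (p + p//4 - p//100 + p//400) mod 7 = (1990 + 497 - 19 + 4) mod 7 = 2472 mod 7 = 1 -> Tuesday (Mon=0 ... Sun=6)
Days before February (Jan): 31; February 1 index = (1 + 31) mod 7 = 4 -> Friday
Last day offset: 28 - 1 = 27 days
Weekday index = (4 + 27) mod 7 = 3

Thursday, February 28


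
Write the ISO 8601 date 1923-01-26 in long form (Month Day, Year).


ISO 1923-01-26 parses as year=1923, month=01, day=26
Month 1 -> January

January 26, 1923


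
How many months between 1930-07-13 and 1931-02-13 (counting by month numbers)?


From July 1930 to February 1931
1 year * 12 = 12 months, minus 5 months = 7

7 months


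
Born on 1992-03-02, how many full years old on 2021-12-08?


Birth: 1992-03-02
Reference: 2021-12-08
Year difference: 2021 - 1992 = 29

29 years old


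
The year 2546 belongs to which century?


Century = (year - 1) // 100 + 1
= (2546 - 1) // 100 + 1
= 2545 // 100 + 1
= 25 + 1

26th century


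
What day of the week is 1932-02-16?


Date: February 16, 1932
Anchor: Jan 1, 1932. With p = 1932 - 1 = 1931: (p + p//4 - p//100 + p//400) mod 7 = (1931 + 482 - 19 + 4) mod 7 = 2398 mod 7 = 4 -> Friday (Mon=0 ... Sun=6)
Days before February (Jan): 31; offset = 31 + 16 - 1 = 46
Weekday index = (4 + 46) mod 7 = 1

Day of the week: Tuesday


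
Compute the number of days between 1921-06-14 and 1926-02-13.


From 1921-06-14 to 1926-02-13
1921-06-14: days before June = 31 + 28 + 31 + 30 + 31 = 151 (1921 is not a leap year); day of year = 151 + 14 = 165
1926-02-13: days before February = 31; day of year = 31 + 13 = 44
Rest of 1921: 365 - 165 = 200
Full years 1922 (365), 1923 (365), 1924 (366), 1925 (365): 1461
Total = 200 + 1461 + 44 = 1705

1705 days


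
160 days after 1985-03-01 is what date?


Start: 1985-03-01, add 160 days
March 1985 has 31 days: 31 - 1 = 30 days to March 31 -> 130 left
April 1985 has 30 days -> 100 left
May 1985 has 31 days -> 69 left
June 1985 has 30 days -> 39 left
July 1985 has 31 days -> 8 left
August 1985: 8 <= 31 -> lands on August 8

Result: 1985-08-08


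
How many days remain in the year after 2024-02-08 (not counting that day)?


Day of year: 39 of 366
Remaining = 366 - 39

327 days


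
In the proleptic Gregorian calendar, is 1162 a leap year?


Gregorian leap year rule: divisible by 4, but not by 100, unless also by 400.
1162 is not divisible by 4 -> not a leap year

No


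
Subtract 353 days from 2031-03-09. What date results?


Start: 2031-03-09, subtract 353 days
Back 9 days from March 9 reaches February 28, 2031 -> 344 left
February 2031 has 28 days -> back to January 31, 2031 -> 316 left
January 2031 has 31 days -> back to December 31, 2030 -> 285 left
December 2030 has 31 days -> back to November 30, 2030 -> 254 left
November 2030 has 30 days -> back to October 31, 2030 -> 224 left
October 2030 has 31 days -> back to September 30, 2030 -> 193 left
September 2030 has 30 days -> back to August 31, 2030 -> 163 left
August 2030 has 31 days -> back to July 31, 2030 -> 132 left
July 2030 has 31 days -> back to June 30, 2030 -> 101 left
June 2030 has 30 days -> back to May 31, 2030 -> 71 left
May 2030 has 31 days -> back to April 30, 2030 -> 40 left
April 2030 has 30 days -> back to March 31, 2030 -> 10 left
March 2030: 31 - 10 = 21 -> lands on March 21

Result: 2030-03-21


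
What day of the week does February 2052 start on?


Target: February 1, 2052
Anchor: Jan 1, 2052. With p = 2052 - 1 = 2051: (p + p//4 - p//100 + p//400) mod 7 = (2051 + 512 - 20 + 5) mod 7 = 2548 mod 7 = 0 -> Monday (Mon=0 ... Sun=6)
Days before February (Jan): 31 days
Weekday index = (0 + 31) mod 7 = 3

Thursday


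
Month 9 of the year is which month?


Month 9 of 12

September


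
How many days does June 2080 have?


June 2080

30 days


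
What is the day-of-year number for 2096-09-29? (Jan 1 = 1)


Date: September 29, 2096
Days in months 1 through 8: 244
Plus 29 days in September

Day of year: 273


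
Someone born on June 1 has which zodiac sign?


Date: June 1
Conventional tropical zodiac dates: Gemini from May 21 onward; Cancer starts June 21
June 1 falls within the Gemini range

Gemini


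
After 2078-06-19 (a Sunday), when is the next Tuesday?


Current: Sunday
Target: Tuesday
Days ahead: 2

Next Tuesday: 2078-06-21


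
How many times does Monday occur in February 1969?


February 1969 has 28 days
Anchor: Jan 1, 1969. With p = 1969 - 1 = 1968: (p + p//4 - p//100 + p//400) mod 7 = (1968 + 492 - 19 + 4) mod 7 = 2445 mod 7 = 2 -> Wednesday (Mon=0 ... Sun=6)
Days before February (Jan): 31; February 1 index = (2 + 31) mod 7 = 5 -> Saturday
First Monday is February 3
Mondays: 3, 10, 17, 24

4 Mondays


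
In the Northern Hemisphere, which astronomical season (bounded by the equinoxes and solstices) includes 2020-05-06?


Date: May 6
Astronomical Spring (approx.; exact equinox/solstice day varies by year): March 20 to June 20
May 6 falls within the Spring window

Spring


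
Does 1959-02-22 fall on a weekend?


Anchor: Jan 1, 1959. With p = 1959 - 1 = 1958: (p + p//4 - p//100 + p//400) mod 7 = (1958 + 489 - 19 + 4) mod 7 = 2432 mod 7 = 3 -> Thursday (Mon=0 ... Sun=6)
Day of year: 53; offset = 52
Weekday index = (3 + 52) mod 7 = 6 -> Sunday
Weekend days: Saturday, Sunday

Yes


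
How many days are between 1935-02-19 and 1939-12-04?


From 1935-02-19 to 1939-12-04
1935-02-19: days before February = 31; day of year = 31 + 19 = 50
1939-12-04: days before December = 31 + 28 + 31 + 30 + 31 + 30 + 31 + 31 + 30 + 31 + 30 = 334 (1939 is not a leap year); day of year = 334 + 4 = 338
Rest of 1935: 365 - 50 = 315
Full years 1936 (366), 1937 (365), 1938 (365): 1096
Total = 315 + 1096 + 338 = 1749

1749 days


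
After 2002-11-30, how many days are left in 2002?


Day of year: 334 of 365
Remaining = 365 - 334

31 days


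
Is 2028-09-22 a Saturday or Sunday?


Anchor: Jan 1, 2028. With p = 2028 - 1 = 2027: (p + p//4 - p//100 + p//400) mod 7 = (2027 + 506 - 20 + 5) mod 7 = 2518 mod 7 = 5 -> Saturday (Mon=0 ... Sun=6)
Day of year: 266; offset = 265
Weekday index = (5 + 265) mod 7 = 4 -> Friday
Weekend days: Saturday, Sunday

No


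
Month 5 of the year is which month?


Month 5 of 12

May


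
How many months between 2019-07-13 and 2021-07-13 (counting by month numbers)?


From July 2019 to July 2021
2 years * 12 = 24 months = 24

24 months


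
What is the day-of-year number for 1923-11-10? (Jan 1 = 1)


Date: November 10, 1923
Days in months 1 through 10: 304
Plus 10 days in November

Day of year: 314


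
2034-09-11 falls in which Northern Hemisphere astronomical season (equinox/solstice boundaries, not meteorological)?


Date: September 11
Astronomical Summer (approx.; exact equinox/solstice day varies by year): June 21 to September 21
September 11 falls within the Summer window

Summer


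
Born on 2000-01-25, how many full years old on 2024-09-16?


Birth: 2000-01-25
Reference: 2024-09-16
Year difference: 2024 - 2000 = 24

24 years old


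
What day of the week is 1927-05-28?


Date: May 28, 1927
Anchor: Jan 1, 1927. With p = 1927 - 1 = 1926: (p + p//4 - p//100 + p//400) mod 7 = (1926 + 481 - 19 + 4) mod 7 = 2392 mod 7 = 5 -> Saturday (Mon=0 ... Sun=6)
Days before May (Jan-Apr): 120; offset = 120 + 28 - 1 = 147
Weekday index = (5 + 147) mod 7 = 5

Day of the week: Saturday


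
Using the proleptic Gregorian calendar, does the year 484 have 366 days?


Gregorian leap year rule: divisible by 4, but not by 100, unless also by 400.
484 is divisible by 4 but not 100 -> leap year

Yes


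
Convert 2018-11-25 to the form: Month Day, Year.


ISO 2018-11-25 parses as year=2018, month=11, day=25
Month 11 -> November

November 25, 2018


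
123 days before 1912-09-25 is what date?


Start: 1912-09-25, subtract 123 days
Back 25 days from September 25 reaches August 31, 1912 -> 98 left
August 1912 has 31 days -> back to July 31, 1912 -> 67 left
July 1912 has 31 days -> back to June 30, 1912 -> 36 left
June 1912 has 30 days -> back to May 31, 1912 -> 6 left
May 1912: 31 - 6 = 25 -> lands on May 25

Result: 1912-05-25


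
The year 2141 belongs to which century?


Century = (year - 1) // 100 + 1
= (2141 - 1) // 100 + 1
= 2140 // 100 + 1
= 21 + 1

22nd century


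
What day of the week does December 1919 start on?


Target: December 1, 1919
Anchor: Jan 1, 1919. With p = 1919 - 1 = 1918: (p + p//4 - p//100 + p//400) mod 7 = (1918 + 479 - 19 + 4) mod 7 = 2382 mod 7 = 2 -> Wednesday (Mon=0 ... Sun=6)
Days before December (Jan-Nov): 334 days
Weekday index = (2 + 334) mod 7 = 0

Monday


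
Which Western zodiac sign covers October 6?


Date: October 6
Conventional tropical zodiac dates: Libra from September 23 onward; Scorpio starts October 23
October 6 falls within the Libra range

Libra


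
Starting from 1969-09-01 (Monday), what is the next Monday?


Current: Monday
Target: Monday
Days ahead: 7

Next Monday: 1969-09-08


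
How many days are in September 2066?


September 2066

30 days


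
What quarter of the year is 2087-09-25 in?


Month: September (month 9)
Q1: Jan-Mar, Q2: Apr-Jun, Q3: Jul-Sep, Q4: Oct-Dec

Q3


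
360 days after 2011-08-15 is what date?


Start: 2011-08-15, add 360 days
August 2011 has 31 days: 31 - 15 = 16 days to August 31 -> 344 left
September 2011 has 30 days -> 314 left
October 2011 has 31 days -> 283 left
November 2011 has 30 days -> 253 left
December 2011 has 31 days -> 222 left
January 2012 has 31 days -> 191 left
February 2012 has 29 days -> 162 left
March 2012 has 31 days -> 131 left
April 2012 has 30 days -> 101 left
May 2012 has 31 days -> 70 left
June 2012 has 30 days -> 40 left
July 2012 has 31 days -> 9 left
August 2012: 9 <= 31 -> lands on August 9

Result: 2012-08-09


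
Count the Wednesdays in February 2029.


February 2029 has 28 days
Anchor: Jan 1, 2029. With p = 2029 - 1 = 2028: (p + p//4 - p//100 + p//400) mod 7 = (2028 + 507 - 20 + 5) mod 7 = 2520 mod 7 = 0 -> Monday (Mon=0 ... Sun=6)
Days before February (Jan): 31; February 1 index = (0 + 31) mod 7 = 3 -> Thursday
First Wednesday is February 7
Wednesdays: 7, 14, 21, 28

4 Wednesdays


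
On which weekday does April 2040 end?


April 2040 has 30 days
Anchor: Jan 1, 2040. With p = 2040 - 1 = 2039: (p + p//4 - p//100 + p//400) mod 7 = (2039 + 509 - 20 + 5) mod 7 = 2533 mod 7 = 6 -> Sunday (Mon=0 ... Sun=6)
Days before April (Jan-Mar): 91; April 1 index = (6 + 91) mod 7 = 6 -> Sunday
Last day offset: 30 - 1 = 29 days
Weekday index = (6 + 29) mod 7 = 0

Monday, April 30


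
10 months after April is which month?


April is month 4
4 + 10 = 14; wrap: 14 - 12 = 2

February


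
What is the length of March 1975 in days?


March 1975

31 days


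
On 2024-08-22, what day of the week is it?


Date: August 22, 2024
Anchor: Jan 1, 2024. With p = 2024 - 1 = 2023: (p + p//4 - p//100 + p//400) mod 7 = (2023 + 505 - 20 + 5) mod 7 = 2513 mod 7 = 0 -> Monday (Mon=0 ... Sun=6)
Days before August (Jan-Jul): 213; offset = 213 + 22 - 1 = 234
Weekday index = (0 + 234) mod 7 = 3

Day of the week: Thursday


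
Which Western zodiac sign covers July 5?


Date: July 5
Conventional tropical zodiac dates: Cancer from June 21 onward; Leo starts July 23
July 5 falls within the Cancer range

Cancer


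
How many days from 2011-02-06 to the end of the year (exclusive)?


Day of year: 37 of 365
Remaining = 365 - 37

328 days


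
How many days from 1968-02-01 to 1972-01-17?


From 1968-02-01 to 1972-01-17
1968-02-01: days before February = 31; day of year = 31 + 1 = 32
1972-01-17: day of year = 17
Rest of 1968: 366 - 32 = 334
Full years 1969 (365), 1970 (365), 1971 (365): 1095
Total = 334 + 1095 + 17 = 1446

1446 days


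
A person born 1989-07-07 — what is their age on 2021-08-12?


Birth: 1989-07-07
Reference: 2021-08-12
Year difference: 2021 - 1989 = 32

32 years old


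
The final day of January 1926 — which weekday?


January 1926 has 31 days
Anchor: Jan 1, 1926. With p = 1926 - 1 = 1925: (p + p//4 - p//100 + p//400) mod 7 = (1925 + 481 - 19 + 4) mod 7 = 2391 mod 7 = 4 -> Friday (Mon=0 ... Sun=6)
January 1 is the anchor itself -> Friday
Last day offset: 31 - 1 = 30 days
Weekday index = (4 + 30) mod 7 = 6

Sunday, January 31


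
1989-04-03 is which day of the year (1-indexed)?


Date: April 3, 1989
Days in months 1 through 3: 90
Plus 3 days in April

Day of year: 93


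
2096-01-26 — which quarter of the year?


Month: January (month 1)
Q1: Jan-Mar, Q2: Apr-Jun, Q3: Jul-Sep, Q4: Oct-Dec

Q1


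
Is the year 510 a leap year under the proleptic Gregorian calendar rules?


Gregorian leap year rule: divisible by 4, but not by 100, unless also by 400.
510 is not divisible by 4 -> not a leap year

No


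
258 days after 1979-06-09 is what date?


Start: 1979-06-09, add 258 days
June 1979 has 30 days: 30 - 9 = 21 days to June 30 -> 237 left
July 1979 has 31 days -> 206 left
August 1979 has 31 days -> 175 left
September 1979 has 30 days -> 145 left
October 1979 has 31 days -> 114 left
November 1979 has 30 days -> 84 left
December 1979 has 31 days -> 53 left
January 1980 has 31 days -> 22 left
February 1980: 22 <= 29 -> lands on February 22

Result: 1980-02-22


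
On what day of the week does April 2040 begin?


Target: April 1, 2040
Anchor: Jan 1, 2040. With p = 2040 - 1 = 2039: (p + p//4 - p//100 + p//400) mod 7 = (2039 + 509 - 20 + 5) mod 7 = 2533 mod 7 = 6 -> Sunday (Mon=0 ... Sun=6)
Days before April (Jan-Mar): 91 days
Weekday index = (6 + 91) mod 7 = 6

Sunday


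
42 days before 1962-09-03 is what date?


Start: 1962-09-03, subtract 42 days
Back 3 days from September 3 reaches August 31, 1962 -> 39 left
August 1962 has 31 days -> back to July 31, 1962 -> 8 left
July 1962: 31 - 8 = 23 -> lands on July 23

Result: 1962-07-23


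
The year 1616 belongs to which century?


Century = (year - 1) // 100 + 1
= (1616 - 1) // 100 + 1
= 1615 // 100 + 1
= 16 + 1

17th century


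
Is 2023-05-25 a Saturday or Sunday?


Anchor: Jan 1, 2023. With p = 2023 - 1 = 2022: (p + p//4 - p//100 + p//400) mod 7 = (2022 + 505 - 20 + 5) mod 7 = 2512 mod 7 = 6 -> Sunday (Mon=0 ... Sun=6)
Day of year: 145; offset = 144
Weekday index = (6 + 144) mod 7 = 3 -> Thursday
Weekend days: Saturday, Sunday

No


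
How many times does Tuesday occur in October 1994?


October 1994 has 31 days
Anchor: Jan 1, 1994. With p = 1994 - 1 = 1993: (p + p//4 - p//100 + p//400) mod 7 = (1993 + 498 - 19 + 4) mod 7 = 2476 mod 7 = 5 -> Saturday (Mon=0 ... Sun=6)
Days before October (Jan-Sep): 273; October 1 index = (5 + 273) mod 7 = 5 -> Saturday
First Tuesday is October 4
Tuesdays: 4, 11, 18, 25

4 Tuesdays


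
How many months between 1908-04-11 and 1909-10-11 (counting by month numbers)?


From April 1908 to October 1909
1 year * 12 = 12 months, plus 6 months = 18

18 months


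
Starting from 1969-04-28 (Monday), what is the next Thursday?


Current: Monday
Target: Thursday
Days ahead: 3

Next Thursday: 1969-05-01


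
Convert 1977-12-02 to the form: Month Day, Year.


ISO 1977-12-02 parses as year=1977, month=12, day=02
Month 12 -> December

December 2, 1977


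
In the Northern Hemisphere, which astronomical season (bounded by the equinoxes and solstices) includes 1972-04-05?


Date: April 5
Astronomical Spring (approx.; exact equinox/solstice day varies by year): March 20 to June 20
April 5 falls within the Spring window

Spring


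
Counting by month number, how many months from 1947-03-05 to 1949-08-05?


From March 1947 to August 1949
2 years * 12 = 24 months, plus 5 months = 29

29 months


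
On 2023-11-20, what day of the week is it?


Date: November 20, 2023
Anchor: Jan 1, 2023. With p = 2023 - 1 = 2022: (p + p//4 - p//100 + p//400) mod 7 = (2022 + 505 - 20 + 5) mod 7 = 2512 mod 7 = 6 -> Sunday (Mon=0 ... Sun=6)
Days before November (Jan-Oct): 304; offset = 304 + 20 - 1 = 323
Weekday index = (6 + 323) mod 7 = 0

Day of the week: Monday


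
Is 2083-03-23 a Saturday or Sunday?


Anchor: Jan 1, 2083. With p = 2083 - 1 = 2082: (p + p//4 - p//100 + p//400) mod 7 = (2082 + 520 - 20 + 5) mod 7 = 2587 mod 7 = 4 -> Friday (Mon=0 ... Sun=6)
Day of year: 82; offset = 81
Weekday index = (4 + 81) mod 7 = 1 -> Tuesday
Weekend days: Saturday, Sunday

No


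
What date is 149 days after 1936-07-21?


Start: 1936-07-21, add 149 days
July 1936 has 31 days: 31 - 21 = 10 days to July 31 -> 139 left
August 1936 has 31 days -> 108 left
September 1936 has 30 days -> 78 left
October 1936 has 31 days -> 47 left
November 1936 has 30 days -> 17 left
December 1936: 17 <= 31 -> lands on December 17

Result: 1936-12-17


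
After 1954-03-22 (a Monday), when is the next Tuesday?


Current: Monday
Target: Tuesday
Days ahead: 1

Next Tuesday: 1954-03-23


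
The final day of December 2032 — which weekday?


December 2032 has 31 days
Anchor: Jan 1, 2032. With p = 2032 - 1 = 2031: (p + p//4 - p//100 + p//400) mod 7 = (2031 + 507 - 20 + 5) mod 7 = 2523 mod 7 = 3 -> Thursday (Mon=0 ... Sun=6)
Days before December (Jan-Nov): 335; December 1 index = (3 + 335) mod 7 = 2 -> Wednesday
Last day offset: 31 - 1 = 30 days
Weekday index = (2 + 30) mod 7 = 4

Friday, December 31


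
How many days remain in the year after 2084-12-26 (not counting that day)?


Day of year: 361 of 366
Remaining = 366 - 361

5 days


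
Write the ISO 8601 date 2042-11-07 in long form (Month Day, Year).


ISO 2042-11-07 parses as year=2042, month=11, day=07
Month 11 -> November

November 7, 2042


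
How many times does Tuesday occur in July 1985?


July 1985 has 31 days
Anchor: Jan 1, 1985. With p = 1985 - 1 = 1984: (p + p//4 - p//100 + p//400) mod 7 = (1984 + 496 - 19 + 4) mod 7 = 2465 mod 7 = 1 -> Tuesday (Mon=0 ... Sun=6)
Days before July (Jan-Jun): 181; July 1 index = (1 + 181) mod 7 = 0 -> Monday
First Tuesday is July 2
Tuesdays: 2, 9, 16, 23, 30

5 Tuesdays


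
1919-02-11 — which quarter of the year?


Month: February (month 2)
Q1: Jan-Mar, Q2: Apr-Jun, Q3: Jul-Sep, Q4: Oct-Dec

Q1


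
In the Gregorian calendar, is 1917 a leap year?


Gregorian leap year rule: divisible by 4, but not by 100, unless also by 400.
1917 is not divisible by 4 -> not a leap year

No


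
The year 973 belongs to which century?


Century = (year - 1) // 100 + 1
= (973 - 1) // 100 + 1
= 972 // 100 + 1
= 9 + 1

10th century


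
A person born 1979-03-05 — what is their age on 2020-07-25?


Birth: 1979-03-05
Reference: 2020-07-25
Year difference: 2020 - 1979 = 41

41 years old


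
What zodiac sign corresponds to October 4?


Date: October 4
Conventional tropical zodiac dates: Libra from September 23 onward; Scorpio starts October 23
October 4 falls within the Libra range

Libra


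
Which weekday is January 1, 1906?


Target: January 1, 1906
Anchor: Jan 1, 1906. With p = 1906 - 1 = 1905: (p + p//4 - p//100 + p//400) mod 7 = (1905 + 476 - 19 + 4) mod 7 = 2366 mod 7 = 0 -> Monday (Mon=0 ... Sun=6)
Offset from anchor: 0 days
Weekday index = (0 + 0) mod 7 = 0

Monday


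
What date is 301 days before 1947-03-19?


Start: 1947-03-19, subtract 301 days
Back 19 days from March 19 reaches February 28, 1947 -> 282 left
February 1947 has 28 days -> back to January 31, 1947 -> 254 left
January 1947 has 31 days -> back to December 31, 1946 -> 223 left
December 1946 has 31 days -> back to November 30, 1946 -> 192 left
November 1946 has 30 days -> back to October 31, 1946 -> 162 left
October 1946 has 31 days -> back to September 30, 1946 -> 131 left
September 1946 has 30 days -> back to August 31, 1946 -> 101 left
August 1946 has 31 days -> back to July 31, 1946 -> 70 left
July 1946 has 31 days -> back to June 30, 1946 -> 39 left
June 1946 has 30 days -> back to May 31, 1946 -> 9 left
May 1946: 31 - 9 = 22 -> lands on May 22

Result: 1946-05-22
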